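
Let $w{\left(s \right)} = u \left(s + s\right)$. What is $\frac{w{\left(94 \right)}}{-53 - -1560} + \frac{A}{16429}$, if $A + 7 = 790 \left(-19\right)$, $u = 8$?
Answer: $\frac{2078597}{24758503} \approx 0.083955$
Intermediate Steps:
$A = -15017$ ($A = -7 + 790 \left(-19\right) = -7 - 15010 = -15017$)
$w{\left(s \right)} = 16 s$ ($w{\left(s \right)} = 8 \left(s + s\right) = 8 \cdot 2 s = 16 s$)
$\frac{w{\left(94 \right)}}{-53 - -1560} + \frac{A}{16429} = \frac{16 \cdot 94}{-53 - -1560} - \frac{15017}{16429} = \frac{1504}{-53 + 1560} - \frac{15017}{16429} = \frac{1504}{1507} - \frac{15017}{16429} = \frac{2078597}{24758503}$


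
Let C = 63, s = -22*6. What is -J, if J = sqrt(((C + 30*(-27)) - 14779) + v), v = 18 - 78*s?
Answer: -2*I*sqrt(1303) ≈ -72.194*I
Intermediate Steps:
s = -132
v = 10314 (v = 18 - 78*(-132) = 18 + 10296 = 10314)
J = 2*I*sqrt(1303) (J = sqrt(((63 + 30*(-27)) - 14779) + 10314) = sqrt(((63 - 810) - 14779) + 10314) = sqrt((-747 - 14779) + 10314) = sqrt(-15526 + 10314) = sqrt(-5212) = 2*I*sqrt(1303) ≈ 72.194*I)
-J = -2*I*sqrt(1303)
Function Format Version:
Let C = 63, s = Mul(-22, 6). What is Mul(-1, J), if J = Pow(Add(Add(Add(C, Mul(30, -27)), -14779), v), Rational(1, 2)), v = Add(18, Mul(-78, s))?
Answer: Mul(-2, I, Pow(1303, Rational(1, 2))) ≈ Mul(-72.194, I)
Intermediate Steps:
s = -132
v = 10314 (v = Add(18, Mul(-78, -132)) = Add(18, 10296) = 10314)
J = Mul(2, I, Pow(1303, Rational(1, 2))) (J = Pow(Add(Add(Add(63, Mul(30, -27)), -14779), 10314), Rational(1, 2)) = Pow(Add(Add(Add(63, -810), -14779), 10314), Rational(1, 2)) = Pow(Add(Add(-747, -14779), 10314), Rational(1, 2)) = Pow(Add(-15526, 10314), Rational(1, 2)) = Pow(-5212, Rational(1, 2)) = Mul(2, I, Pow(1303, Rational(1, 2))) ≈ Mul(72.194, I))
Mul(-1, J) = Mul(-1, Mul(2, I, Pow(1303, Rational(1, 2)))) = Mul(-2, I, Pow(1303, Rational(1, 2)))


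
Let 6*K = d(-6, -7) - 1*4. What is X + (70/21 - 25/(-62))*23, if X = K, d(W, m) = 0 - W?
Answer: 5349/62 ≈ 86.274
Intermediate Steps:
d(W, m) = -W
K = 1/3 (K = (-1*(-6) - 1*4)/6 = (6 - 4)/6 = (1/6)*2 = 1/3 ≈ 0.33333)
X = 1/3 ≈ 0.33333
X + (70/21 - 25/(-62))*23 = 1/3 + (70/21 - 25/(-62))*23 = 1/3 + (70*(1/21) - 25*(-1/62))*23 = 1/3 + (10/3 + 25/62)*23 = 1/3 + (695/186)*23 = 1/3 + 15985/186 = 5349/62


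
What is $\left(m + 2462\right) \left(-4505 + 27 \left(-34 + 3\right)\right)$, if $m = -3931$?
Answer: $7847398$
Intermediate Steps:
$\left(m + 2462\right) \left(-4505 + 27 \left(-34 + 3\right)\right) = \left(-3931 + 2462\right) \left(-4505 + 27 \left(-34 + 3\right)\right) = - 1469 \left(-4505 + 27 \left(-31\right)\right) = - 1469 \left(-4505 - 837\right) = \left(-1469\right) \left(-5342\right) = 7847398$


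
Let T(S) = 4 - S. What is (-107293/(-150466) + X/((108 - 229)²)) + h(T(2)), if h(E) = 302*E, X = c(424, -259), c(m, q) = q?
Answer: 1332127420543/2202972706 ≈ 604.70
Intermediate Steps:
X = -259
(-107293/(-150466) + X/((108 - 229)²)) + h(T(2)) = (-107293/(-150466) - 259/(108 - 229)²) + 302*(4 - 1*2) = (-107293*(-1/150466) - 259/((-121)²)) + 302*(4 - 2) = (107293/150466 - 259/14641) + 302*2 = (107293/150466 - 259*1/14641) + 604 = (107293/150466 - 259/14641) + 604 = 1531906119/2202972706 + 604 = 1332127420543/2202972706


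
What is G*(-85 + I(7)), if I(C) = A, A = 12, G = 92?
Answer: -6716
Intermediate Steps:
I(C) = 12
G*(-85 + I(7)) = 92*(-85 + 12) = 92*(-73) = -6716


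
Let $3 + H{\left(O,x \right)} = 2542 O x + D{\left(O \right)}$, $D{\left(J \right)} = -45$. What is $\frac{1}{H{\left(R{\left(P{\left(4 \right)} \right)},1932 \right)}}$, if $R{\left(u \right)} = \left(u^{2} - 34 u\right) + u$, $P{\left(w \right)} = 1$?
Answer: $- \frac{1}{157156656} \approx -6.3631 \cdot 10^{-9}$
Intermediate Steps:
$R{\left(u \right)} = u^{2} - 33 u$
$H{\left(O,x \right)} = -48 + 2542 O x$ ($H{\left(O,x \right)} = -3 + \left(2542 O x - 45\right) = -3 + \left(-45 + 2542 O x\right) = -48 + 2542 O x$)
$\frac{1}{H{\left(R{\left(P{\left(4 \right)} \right)},1932 \right)}} = \frac{1}{-48 + 2542 \cdot 1 \left(-33 + 1\right) 1932} = \frac{1}{-48 + 2542 \cdot 1 \left(-32\right) 1932} = \frac{1}{-48 + 2542 \left(-32\right) 1932} = \frac{1}{-48 - 157156608} = \frac{1}{-157156656} = - \frac{1}{157156656}$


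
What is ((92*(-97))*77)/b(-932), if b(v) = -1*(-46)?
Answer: -14938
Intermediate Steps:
b(v) = 46
((92*(-97))*77)/b(-932) = ((92*(-97))*77)/46 = -8924*77*(1/46) = -687148*1/46 = -14938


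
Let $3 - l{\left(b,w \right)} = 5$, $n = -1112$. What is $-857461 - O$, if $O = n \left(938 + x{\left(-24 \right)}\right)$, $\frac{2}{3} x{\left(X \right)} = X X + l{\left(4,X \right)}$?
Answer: $1143027$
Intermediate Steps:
$l{\left(b,w \right)} = -2$ ($l{\left(b,w \right)} = 3 - 5 = -2$)
$x{\left(X \right)} = -3 + \frac{3 X^{2}}{2}$ ($x{\left(X \right)} = \frac{3 \left(X X - 2\right)}{2} = \frac{3 \left(X^{2} - 2\right)}{2} = \frac{3 \left(-2 + X^{2}\right)}{2} = -3 + \frac{3 X^{2}}{2}$)
$O = -2000488$ ($O = - 1112 \left(938 - \left(3 - \frac{3 \left(-24\right)^{2}}{2}\right)\right) = - 1112 \left(938 + \left(-3 + \frac{3}{2} \cdot 576\right)\right) = - 1112 \left(938 + \left(-3 + 864\right)\right) = - 1112 \left(938 + 861\right) = \left(-1112\right) 1799 = -2000488$)
$-857461 - O = -857461 - -2000488 = -857461 + 2000488 = 1143027$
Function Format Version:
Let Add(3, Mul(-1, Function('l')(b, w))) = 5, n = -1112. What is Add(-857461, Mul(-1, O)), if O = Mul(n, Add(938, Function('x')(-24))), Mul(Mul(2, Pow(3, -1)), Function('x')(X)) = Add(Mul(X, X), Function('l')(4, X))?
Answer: 1143027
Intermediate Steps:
Function('l')(b, w) = -2 (Function('l')(b, w) = Add(3, Mul(-1, 5)) = Add(3, -5) = -2)
Function('x')(X) = Add(-3, Mul(Rational(3, 2), Pow(X, 2))) (Function('x')(X) = Mul(Rational(3, 2), Add(Mul(X, X), -2)) = Mul(Rational(3, 2), Add(Pow(X, 2), -2)) = Mul(Rational(3, 2), Add(-2, Pow(X, 2))) = Add(-3, Mul(Rational(3, 2), Pow(X, 2))))
O = -2000488 (O = Mul(-1112, Add(938, Add(-3, Mul(Rational(3, 2), Pow(-24, 2))))) = Mul(-1112, Add(938, Add(-3, Mul(Rational(3, 2), 576)))) = Mul(-1112, Add(938, Add(-3, 864))) = Mul(-1112, Add(938, 861)) = Mul(-1112, 1799) = -2000488)
Add(-857461, Mul(-1, O)) = Add(-857461, Mul(-1, -2000488)) = Add(-857461, 2000488) = 1143027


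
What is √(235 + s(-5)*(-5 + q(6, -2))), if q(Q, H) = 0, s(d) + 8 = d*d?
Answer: 5*√6 ≈ 12.247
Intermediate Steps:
s(d) = -8 + d² (s(d) = -8 + d*d = -8 + d²)
√(235 + s(-5)*(-5 + q(6, -2))) = √(235 + (-8 + (-5)²)*(-5 + 0)) = √(235 + (-8 + 25)*(-5)) = √(235 + 17*(-5)) = √(235 - 85) = √150 = 5*√6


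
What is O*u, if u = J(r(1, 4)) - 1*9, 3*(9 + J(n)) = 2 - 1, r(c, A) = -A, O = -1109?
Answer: 58777/3 ≈ 19592.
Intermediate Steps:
J(n) = -26/3 (J(n) = -9 + (2 - 1)/3 = -9 + (⅓)*1 = -9 + ⅓ = -26/3)
u = -53/3 (u = -26/3 - 1*9 = -26/3 - 9 = -53/3 ≈ -17.667)
O*u = -1109*(-53/3) = 58777/3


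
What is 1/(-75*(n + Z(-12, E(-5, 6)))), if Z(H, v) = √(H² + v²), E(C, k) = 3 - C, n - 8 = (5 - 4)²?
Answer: 3/3175 - 4*√13/9525 ≈ -0.00056926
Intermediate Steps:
n = 9 (n = 8 + (5 - 4)² = 8 + 1² = 8 + 1 = 9)
1/(-75*(n + Z(-12, E(-5, 6)))) = 1/(-75*(9 + √((-12)² + (3 - 1*(-5))²))) = 1/(-75*(9 + √(144 + (3 + 5)²))) = 1/(-75*(9 + √(144 + 8²))) = 1/(-75*(9 + √(144 + 64))) = 1/(-75*(9 + √208)) = 1/(-75*(9 + 4*√13)) = 1/(-675 - 300*√13)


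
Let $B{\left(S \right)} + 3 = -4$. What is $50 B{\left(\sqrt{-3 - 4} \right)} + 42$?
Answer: $-308$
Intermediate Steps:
$B{\left(S \right)} = -7$ ($B{\left(S \right)} = -3 - 4 = -7$)
$50 B{\left(\sqrt{-3 - 4} \right)} + 42 = 50 \left(-7\right) + 42 = -350 + 42 = -308$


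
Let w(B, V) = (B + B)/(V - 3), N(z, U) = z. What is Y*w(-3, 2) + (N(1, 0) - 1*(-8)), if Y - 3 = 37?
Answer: 249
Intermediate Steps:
w(B, V) = 2*B/(-3 + V) (w(B, V) = (2*B)/(-3 + V) = 2*B/(-3 + V))
Y = 40 (Y = 3 + 37 = 40)
Y*w(-3, 2) + (N(1, 0) - 1*(-8)) = 40*(2*(-3)/(-3 + 2)) + (1 - 1*(-8)) = 40*(2*(-3)/(-1)) + (1 + 8) = 40*(2*(-3)*(-1)) + 9 = 40*6 + 9 = 240 + 9 = 249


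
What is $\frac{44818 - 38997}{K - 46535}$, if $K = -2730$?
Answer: $- \frac{5821}{49265} \approx -0.11816$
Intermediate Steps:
$\frac{44818 - 38997}{K - 46535} = \frac{44818 - 38997}{-2730 - 46535} = \frac{5821}{-49265} = 5821 \left(- \frac{1}{49265}\right) = - \frac{5821}{49265}$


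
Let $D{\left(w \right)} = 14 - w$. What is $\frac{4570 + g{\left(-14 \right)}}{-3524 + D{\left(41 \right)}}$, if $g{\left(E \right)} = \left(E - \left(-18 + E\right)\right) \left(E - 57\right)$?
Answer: $- \frac{3292}{3551} \approx -0.92706$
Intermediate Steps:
$g{\left(E \right)} = -1026 + 18 E$ ($g{\left(E \right)} = 18 \left(-57 + E\right) = -1026 + 18 E$)
$\frac{4570 + g{\left(-14 \right)}}{-3524 + D{\left(41 \right)}} = \frac{4570 + \left(-1026 + 18 \left(-14\right)\right)}{-3524 + \left(14 - 41\right)} = \frac{4570 - 1278}{-3524 + \left(14 - 41\right)} = \frac{4570 - 1278}{-3524 - 27} = \frac{3292}{-3551} = 3292 \left(- \frac{1}{3551}\right) = - \frac{3292}{3551}$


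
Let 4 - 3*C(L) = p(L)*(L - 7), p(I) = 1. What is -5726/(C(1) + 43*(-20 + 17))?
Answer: 17178/377 ≈ 45.565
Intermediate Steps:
C(L) = 11/3 - L/3 (C(L) = 4/3 - (L - 7)/3 = 4/3 - (-7 + L)/3 = 4/3 + (7/3 - L/3) = 11/3 - L/3)
-5726/(C(1) + 43*(-20 + 17)) = -5726/((11/3 - 1/3*1) + 43*(-20 + 17)) = -5726/((11/3 - 1/3) + 43*(-3)) = -5726/(10/3 - 129) = -5726/(-377/3) = -5726*(-3/377) = 17178/377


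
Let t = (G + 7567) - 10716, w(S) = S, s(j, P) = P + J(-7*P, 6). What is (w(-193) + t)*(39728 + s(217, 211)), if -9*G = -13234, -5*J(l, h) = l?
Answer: -3388541168/45 ≈ -7.5301e+7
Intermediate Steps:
J(l, h) = -l/5
G = 13234/9 (G = -1/9*(-13234) = 13234/9 ≈ 1470.4)
s(j, P) = 12*P/5 (s(j, P) = P - (-7)*P/5 = P + 7*P/5 = 12*P/5)
t = -15107/9 (t = (13234/9 + 7567) - 10716 = 81337/9 - 10716 = -15107/9 ≈ -1678.6)
(w(-193) + t)*(39728 + s(217, 211)) = (-193 - 15107/9)*(39728 + (12/5)*211) = -16844*(39728 + 2532/5)/9 = -16844/9*201172/5 = -3388541168/45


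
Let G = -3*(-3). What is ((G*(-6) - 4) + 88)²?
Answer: 900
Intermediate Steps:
G = 9
((G*(-6) - 4) + 88)² = ((9*(-6) - 4) + 88)² = ((-54 - 4) + 88)² = (-58 + 88)² = 30² = 900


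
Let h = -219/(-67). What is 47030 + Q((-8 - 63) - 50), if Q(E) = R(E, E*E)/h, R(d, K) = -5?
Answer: 10299235/219 ≈ 47029.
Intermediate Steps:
h = 219/67 (h = -219*(-1/67) = 219/67 ≈ 3.2687)
Q(E) = -335/219 (Q(E) = -5/219/67 = -5*67/219 = -335/219)
47030 + Q((-8 - 63) - 50) = 47030 - 335/219 = 10299235/219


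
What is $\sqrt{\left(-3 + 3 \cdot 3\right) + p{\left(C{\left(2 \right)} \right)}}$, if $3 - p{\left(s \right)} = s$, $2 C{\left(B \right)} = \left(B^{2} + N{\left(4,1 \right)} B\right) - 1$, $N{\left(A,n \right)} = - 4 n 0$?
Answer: $\frac{\sqrt{30}}{2} \approx 2.7386$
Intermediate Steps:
$N{\left(A,n \right)} = 0$
$C{\left(B \right)} = - \frac{1}{2} + \frac{B^{2}}{2}$ ($C{\left(B \right)} = \frac{\left(B^{2} + 0 B\right) - 1}{2} = \frac{\left(B^{2} + 0\right) - 1}{2} = \frac{B^{2} - 1}{2} = \frac{-1 + B^{2}}{2} = - \frac{1}{2} + \frac{B^{2}}{2}$)
$p{\left(s \right)} = 3 - s$
$\sqrt{\left(-3 + 3 \cdot 3\right) + p{\left(C{\left(2 \right)} \right)}} = \sqrt{\left(-3 + 3 \cdot 3\right) + \left(3 - \left(- \frac{1}{2} + \frac{2^{2}}{2}\right)\right)} = \sqrt{\left(-3 + 9\right) + \left(3 - \left(- \frac{1}{2} + \frac{1}{2} \cdot 4\right)\right)} = \sqrt{6 + \left(3 - \left(- \frac{1}{2} + 2\right)\right)} = \sqrt{6 + \left(3 - \frac{3}{2}\right)} = \sqrt{6 + \frac{3}{2}} = \sqrt{\frac{15}{2}} = \frac{\sqrt{30}}{2}$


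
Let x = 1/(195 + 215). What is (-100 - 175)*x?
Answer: -55/82 ≈ -0.67073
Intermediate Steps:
x = 1/410 ≈ 0.0024390
(-100 - 175)*x = (-100 - 175)*(1/410) = -275*1/410 = -55/82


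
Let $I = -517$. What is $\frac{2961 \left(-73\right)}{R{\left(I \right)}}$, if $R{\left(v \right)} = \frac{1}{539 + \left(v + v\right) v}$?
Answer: $-115667144901$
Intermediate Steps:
$R{\left(v \right)} = \frac{1}{539 + 2 v^{2}}$ ($R{\left(v \right)} = \frac{1}{539 + 2 v v} = \frac{1}{539 + 2 v^{2}}$)
$\frac{2961 \left(-73\right)}{R{\left(I \right)}} = \frac{2961 \left(-73\right)}{\frac{1}{539 + 2 \left(-517\right)^{2}}} = - \frac{216153}{\frac{1}{539 + 2 \cdot 267289}} = - \frac{216153}{\frac{1}{539 + 534578}} = - \frac{216153}{\frac{1}{535117}} = - 216153 \frac{1}{\frac{1}{535117}} = \left(-216153\right) 535117 = -115667144901$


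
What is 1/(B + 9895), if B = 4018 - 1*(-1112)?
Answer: 1/15025 ≈ 6.6556e-5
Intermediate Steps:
B = 5130 (B = 4018 + 1112 = 5130)
1/(B + 9895) = 1/(5130 + 9895) = 1/15025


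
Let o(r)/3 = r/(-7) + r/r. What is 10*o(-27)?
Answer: 1020/7 ≈ 145.71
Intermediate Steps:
o(r) = 3 - 3*r/7 (o(r) = 3*(r/(-7) + r/r) = 3*(r*(-⅐) + 1) = 3*(-r/7 + 1) = 3*(1 - r/7) = 3 - 3*r/7)
10*o(-27) = 10*(3 - 3/7*(-27)) = 10*(3 + 81/7) = 10*(102/7) = 1020/7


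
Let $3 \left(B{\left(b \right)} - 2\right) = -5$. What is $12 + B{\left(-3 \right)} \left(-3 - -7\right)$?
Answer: $\frac{40}{3} \approx 13.333$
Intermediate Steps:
$B{\left(b \right)} = \frac{1}{3}$ ($B{\left(b \right)} = 2 + \frac{1}{3} \left(-5\right) = 2 - \frac{5}{3} = \frac{1}{3}$)
$12 + B{\left(-3 \right)} \left(-3 - -7\right) = 12 + \frac{-3 - -7}{3} = 12 + \frac{-3 + 7}{3} = 12 + \frac{1}{3} \cdot 4 = 12 + \frac{4}{3} = \frac{40}{3}$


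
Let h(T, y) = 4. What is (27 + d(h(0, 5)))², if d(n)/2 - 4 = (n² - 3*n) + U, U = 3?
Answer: 2401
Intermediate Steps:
d(n) = 14 - 6*n + 2*n² (d(n) = 8 + 2*((n² - 3*n) + 3) = 8 + 2*(3 + n² - 3*n) = 8 + (6 - 6*n + 2*n²) = 14 - 6*n + 2*n²)
(27 + d(h(0, 5)))² = (27 + (14 - 6*4 + 2*4²))² = (27 + (14 - 24 + 2*16))² = (27 + (14 - 24 + 32))² = (27 + 22)² = 49² = 2401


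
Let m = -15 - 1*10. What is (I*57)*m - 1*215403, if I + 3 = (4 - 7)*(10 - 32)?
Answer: -305178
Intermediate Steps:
m = -25 (m = -15 - 10 = -25)
I = 63 (I = -3 + (4 - 7)*(10 - 32) = -3 - 3*(-22) = -3 + 66 = 63)
(I*57)*m - 1*215403 = (63*57)*(-25) - 1*215403 = 3591*(-25) - 215403 = -89775 - 215403 = -305178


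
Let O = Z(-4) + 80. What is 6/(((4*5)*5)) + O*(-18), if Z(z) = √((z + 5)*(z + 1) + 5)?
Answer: -71997/50 - 18*√2 ≈ -1465.4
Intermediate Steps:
Z(z) = √(5 + (1 + z)*(5 + z)) (Z(z) = √((5 + z)*(1 + z) + 5) = √((1 + z)*(5 + z) + 5) = √(5 + (1 + z)*(5 + z)))
O = 80 + √2 (O = √(10 + (-4)² + 6*(-4)) + 80 = √(10 + 16 - 24) + 80 = √2 + 80 = 80 + √2 ≈ 81.414)
6/(((4*5)*5)) + O*(-18) = 6/(((4*5)*5)) + (80 + √2)*(-18) = 6/((20*5)) + (-1440 - 18*√2) = 6/100 + (-1440 - 18*√2) = 6*(1/100) + (-1440 - 18*√2) = 3/50 + (-1440 - 18*√2) = -71997/50 - 18*√2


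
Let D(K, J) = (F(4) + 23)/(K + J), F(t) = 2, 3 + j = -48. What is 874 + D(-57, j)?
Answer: 94367/108 ≈ 873.77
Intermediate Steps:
j = -51 (j = -3 - 48 = -51)
D(K, J) = 25/(J + K) (D(K, J) = (2 + 23)/(K + J) = 25/(J + K))
874 + D(-57, j) = 874 + 25/(-51 - 57) = 874 + 25/(-108) = 874 + 25*(-1/108) = 874 - 25/108 = 94367/108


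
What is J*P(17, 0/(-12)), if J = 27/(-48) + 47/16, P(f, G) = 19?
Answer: 361/8 ≈ 45.125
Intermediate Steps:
J = 19/8 (J = 27*(-1/48) + 47*(1/16) = -9/16 + 47/16 = 19/8 ≈ 2.3750)
J*P(17, 0/(-12)) = (19/8)*19 = 361/8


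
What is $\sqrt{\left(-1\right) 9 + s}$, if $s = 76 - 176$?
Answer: $i \sqrt{109} \approx 10.44 i$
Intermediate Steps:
$s = -100$ ($s = 76 - 176 = -100$)
$\sqrt{\left(-1\right) 9 + s} = \sqrt{\left(-1\right) 9 - 100} = \sqrt{-9 - 100} = \sqrt{-109} = i \sqrt{109}$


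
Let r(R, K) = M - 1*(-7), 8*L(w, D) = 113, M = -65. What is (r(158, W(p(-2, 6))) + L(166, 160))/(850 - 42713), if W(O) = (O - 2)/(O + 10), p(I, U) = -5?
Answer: 351/334904 ≈ 0.0010481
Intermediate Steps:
L(w, D) = 113/8 (L(w, D) = (1/8)*113 = 113/8)
W(O) = (-2 + O)/(10 + O)
r(R, K) = -58 (r(R, K) = -65 - 1*(-7) = -65 + 7 = -58)
(r(158, W(p(-2, 6))) + L(166, 160))/(850 - 42713) = (-58 + 113/8)/(850 - 42713) = -351/8/(-41863) = -351/8*(-1/41863) = 351/334904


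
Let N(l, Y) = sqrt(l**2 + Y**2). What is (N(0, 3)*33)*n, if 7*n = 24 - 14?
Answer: 990/7 ≈ 141.43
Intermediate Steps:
n = 10/7 (n = (24 - 14)/7 = (1/7)*10 = 10/7 ≈ 1.4286)
N(l, Y) = sqrt(Y**2 + l**2)
(N(0, 3)*33)*n = (sqrt(3**2 + 0**2)*33)*(10/7) = (sqrt(9 + 0)*33)*(10/7) = (sqrt(9)*33)*(10/7) = (3*33)*(10/7) = 99*(10/7) = 990/7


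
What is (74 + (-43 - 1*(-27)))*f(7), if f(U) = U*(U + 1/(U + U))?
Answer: 2871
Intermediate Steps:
f(U) = U*(U + 1/(2*U))
(74 + (-43 - 1*(-27)))*f(7) = (74 + (-43 - 1*(-27)))*(½ + 7²) = (74 + (-43 + 27))*(½ + 49) = (74 - 16)*(99/2) = 58*(99/2) = 2871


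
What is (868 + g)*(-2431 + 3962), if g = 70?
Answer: 1436078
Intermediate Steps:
(868 + g)*(-2431 + 3962) = (868 + 70)*(-2431 + 3962) = 938*1531 = 1436078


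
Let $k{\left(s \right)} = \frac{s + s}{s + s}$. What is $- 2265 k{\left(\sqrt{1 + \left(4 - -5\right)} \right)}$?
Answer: $-2265$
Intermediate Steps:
$k{\left(s \right)} = 1$ ($k{\left(s \right)} = \frac{2 s}{2 s} = 2 s \frac{1}{2 s} = 1$)
$- 2265 k{\left(\sqrt{1 + \left(4 - -5\right)} \right)} = \left(-2265\right) 1 = -2265$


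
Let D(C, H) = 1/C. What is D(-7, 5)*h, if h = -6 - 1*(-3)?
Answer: 3/7 ≈ 0.42857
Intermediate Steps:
h = -3 (h = -6 + 3 = -3)
D(-7, 5)*h = -3/(-7) = -⅐*(-3) = 3/7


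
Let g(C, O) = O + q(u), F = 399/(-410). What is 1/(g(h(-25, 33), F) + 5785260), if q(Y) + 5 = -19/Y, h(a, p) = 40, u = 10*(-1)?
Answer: 41/237195493 ≈ 1.7285e-7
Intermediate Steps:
u = -10
q(Y) = -5 - 19/Y
F = -399/410 (F = 399*(-1/410) = -399/410 ≈ -0.97317)
g(C, O) = -31/10 + O (g(C, O) = O + (-5 - 19/(-10)) = O + (-5 - 19*(-1/10)) = O + (-5 + 19/10) = O - 31/10 = -31/10 + O)
1/(g(h(-25, 33), F) + 5785260) = 1/((-31/10 - 399/410) + 5785260) = 1/(-167/41 + 5785260) = 1/(237195493/41) = 41/237195493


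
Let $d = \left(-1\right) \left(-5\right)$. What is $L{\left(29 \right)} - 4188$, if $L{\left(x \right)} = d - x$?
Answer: $-4212$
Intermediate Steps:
$d = 5$
$L{\left(x \right)} = 5 - x$
$L{\left(29 \right)} - 4188 = \left(5 - 29\right) - 4188 = -24 - 4188 = -4212$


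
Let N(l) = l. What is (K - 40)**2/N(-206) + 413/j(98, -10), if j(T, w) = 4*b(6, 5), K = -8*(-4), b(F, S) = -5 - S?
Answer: -43819/4120 ≈ -10.636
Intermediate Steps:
K = 32
j(T, w) = -40 (j(T, w) = 4*(-5 - 1*5) = 4*(-5 - 5) = 4*(-10) = -40)
(K - 40)**2/N(-206) + 413/j(98, -10) = (32 - 40)**2/(-206) + 413/(-40) = (-8)**2*(-1/206) + 413*(-1/40) = 64*(-1/206) - 413/40 = -32/103 - 413/40 = -43819/4120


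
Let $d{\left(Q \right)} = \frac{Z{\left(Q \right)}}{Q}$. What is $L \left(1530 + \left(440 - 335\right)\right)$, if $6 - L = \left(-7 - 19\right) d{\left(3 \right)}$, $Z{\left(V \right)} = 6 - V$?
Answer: $52320$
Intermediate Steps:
$d{\left(Q \right)} = \frac{6 - Q}{Q}$
$L = 32$ ($L = 6 - \left(-7 - 19\right) \frac{6 - 3}{3} = 6 - - 26 \frac{6 - 3}{3} = 6 - - 26 \cdot \frac{1}{3} \cdot 3 = 6 - \left(-26\right) 1 = 6 - -26 = 6 + 26 = 32$)
$L \left(1530 + \left(440 - 335\right)\right) = 32 \left(1530 + \left(440 - 335\right)\right) = 32 \left(1530 + 105\right) = 32 \cdot 1635 = 52320$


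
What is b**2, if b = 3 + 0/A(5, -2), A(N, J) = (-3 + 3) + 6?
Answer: 9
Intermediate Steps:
A(N, J) = 6 (A(N, J) = 0 + 6 = 6)
b = 3 (b = 3 + 0/6 = 3 + 0*(1/6) = 3 + 0 = 3)
b**2 = 3**2 = 9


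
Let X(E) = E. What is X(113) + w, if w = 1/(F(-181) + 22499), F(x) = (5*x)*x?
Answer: 21052353/186304 ≈ 113.00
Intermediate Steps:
F(x) = 5*x²
w = 1/186304 (w = 1/(5*(-181)² + 22499) = 1/(5*32761 + 22499) = 1/(163805 + 22499) = 1/186304 ≈ 5.3676e-6)
X(113) + w = 113 + 1/186304 = 21052353/186304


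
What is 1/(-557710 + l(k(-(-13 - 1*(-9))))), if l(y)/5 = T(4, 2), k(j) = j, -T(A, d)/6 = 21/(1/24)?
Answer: -1/572830 ≈ -1.7457e-6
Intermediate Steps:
T(A, d) = -3024 (T(A, d) = -126/(1/24) = -126/1/24 = -126*24 = -6*504 = -3024)
l(y) = -15120 (l(y) = 5*(-3024) = -15120)
1/(-557710 + l(k(-(-13 - 1*(-9))))) = 1/(-557710 - 15120) = 1/(-572830) = -1/572830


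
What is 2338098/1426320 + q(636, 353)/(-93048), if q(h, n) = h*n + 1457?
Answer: -17318627/21943820 ≈ -0.78923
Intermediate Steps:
q(h, n) = 1457 + h*n
2338098/1426320 + q(636, 353)/(-93048) = 2338098/1426320 + (1457 + 636*353)/(-93048) = 2338098*(1/1426320) + (1457 + 224508)*(-1/93048) = 55669/33960 + 225965*(-1/93048) = 55669/33960 - 225965/93048 = -17318627/21943820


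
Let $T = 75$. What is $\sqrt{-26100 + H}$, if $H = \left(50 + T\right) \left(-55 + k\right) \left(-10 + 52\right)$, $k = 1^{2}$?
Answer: $60 i \sqrt{86} \approx 556.42 i$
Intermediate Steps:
$k = 1$
$H = -283500$ ($H = \left(50 + 75\right) \left(-55 + 1\right) \left(-10 + 52\right) = 125 \left(\left(-54\right) 42\right) = 125 \left(-2268\right) = -283500$)
$\sqrt{-26100 + H} = \sqrt{-26100 - 283500} = \sqrt{-309600} = 60 i \sqrt{86}$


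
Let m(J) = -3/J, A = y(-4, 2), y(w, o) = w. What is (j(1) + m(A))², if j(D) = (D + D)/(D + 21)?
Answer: 1369/1936 ≈ 0.70713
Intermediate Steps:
A = -4
j(D) = 2*D/(21 + D) (j(D) = (2*D)/(21 + D) = 2*D/(21 + D))
(j(1) + m(A))² = (2*1/(21 + 1) - 3/(-4))² = (2*1/22 - 3*(-¼))² = (2*1*(1/22) + ¾)² = (1/11 + ¾)² = (37/44)² = 1369/1936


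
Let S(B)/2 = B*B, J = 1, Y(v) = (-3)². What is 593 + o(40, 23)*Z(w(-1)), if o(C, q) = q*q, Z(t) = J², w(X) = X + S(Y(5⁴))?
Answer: 1122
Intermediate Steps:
Y(v) = 9
S(B) = 2*B² (S(B) = 2*(B*B) = 2*B²)
w(X) = 162 + X (w(X) = X + 2*9² = X + 2*81 = X + 162 = 162 + X)
Z(t) = 1 (Z(t) = 1² = 1)
o(C, q) = q²
593 + o(40, 23)*Z(w(-1)) = 593 + 23²*1 = 593 + 529*1 = 593 + 529 = 1122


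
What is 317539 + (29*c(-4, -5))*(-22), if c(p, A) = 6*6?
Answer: 294571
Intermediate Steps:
c(p, A) = 36
317539 + (29*c(-4, -5))*(-22) = 317539 + (29*36)*(-22) = 317539 + 1044*(-22) = 317539 - 22968 = 294571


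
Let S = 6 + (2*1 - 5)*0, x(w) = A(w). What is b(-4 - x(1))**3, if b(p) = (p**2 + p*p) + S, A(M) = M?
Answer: 175616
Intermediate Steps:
x(w) = w
S = 6 (S = 6 + (2 - 5)*0 = 6 - 3*0 = 6 + 0 = 6)
b(p) = 6 + 2*p**2 (b(p) = (p**2 + p*p) + 6 = (p**2 + p**2) + 6 = 2*p**2 + 6 = 6 + 2*p**2)
b(-4 - x(1))**3 = (6 + 2*(-4 - 1*1)**2)**3 = (6 + 2*(-4 - 1)**2)**3 = (6 + 2*(-5)**2)**3 = (6 + 2*25)**3 = (6 + 50)**3 = 56**3 = 175616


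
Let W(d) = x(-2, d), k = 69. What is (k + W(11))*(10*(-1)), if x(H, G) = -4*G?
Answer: -250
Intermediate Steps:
W(d) = -4*d
(k + W(11))*(10*(-1)) = (69 - 4*11)*(10*(-1)) = (69 - 44)*(-10) = 25*(-10) = -250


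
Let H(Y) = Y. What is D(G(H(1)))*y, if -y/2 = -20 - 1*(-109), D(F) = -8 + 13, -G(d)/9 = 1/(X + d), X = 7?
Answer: -890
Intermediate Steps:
G(d) = -9/(7 + d)
D(F) = 5
y = -178 (y = -2*(-20 - 1*(-109)) = -2*(-20 + 109) = -2*89 = -178)
D(G(H(1)))*y = 5*(-178) = -890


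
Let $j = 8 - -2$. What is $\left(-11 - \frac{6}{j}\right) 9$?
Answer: $- \frac{522}{5} \approx -104.4$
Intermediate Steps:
$j = 10$ ($j = 8 + 2 = 10$)
$\left(-11 - \frac{6}{j}\right) 9 = \left(-11 - \frac{6}{10}\right) 9 = \left(-11 - \frac{3}{5}\right) 9 = \left(- \frac{58}{5}\right) 9 = - \frac{522}{5}$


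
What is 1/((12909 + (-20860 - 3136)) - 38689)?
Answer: -1/49776 ≈ -2.0090e-5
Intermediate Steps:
1/((12909 + (-20860 - 3136)) - 38689) = 1/((12909 - 23996) - 38689) = 1/(-11087 - 38689) = 1/(-49776) = -1/49776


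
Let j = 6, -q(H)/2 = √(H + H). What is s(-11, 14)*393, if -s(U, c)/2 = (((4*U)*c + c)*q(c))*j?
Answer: -11356128*√7 ≈ -3.0046e+7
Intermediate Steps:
q(H) = -2*√2*√H (q(H) = -2*√(H + H) = -2*√2*√H)
s(U, c) = 24*√2*√c*(c + 4*U*c) (s(U, c) = -2*((4*U)*c + c)*(-2*√2*√c)*6 = -2*(4*U*c + c)*(-2*√2*√c)*6 = -2*(c + 4*U*c)*(-2*√2*√c)*6 = -2*(-2*√2*√c*(c + 4*U*c))*6 = -(-24)*√2*√c*(c + 4*U*c) = 24*√2*√c*(c + 4*U*c))
s(-11, 14)*393 = (√2*14^(3/2)*(24 + 96*(-11)))*393 = (√2*(14*√14)*(24 - 1056))*393 = (√2*(14*√14)*(-1032))*393 = -28896*√7*393 = -11356128*√7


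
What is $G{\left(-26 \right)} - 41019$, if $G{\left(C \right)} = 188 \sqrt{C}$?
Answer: $-41019 + 188 i \sqrt{26} \approx -41019.0 + 958.62 i$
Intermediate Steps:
$G{\left(-26 \right)} - 41019 = 188 \sqrt{-26} - 41019 = 188 i \sqrt{26} - 41019 = -41019 + 188 i \sqrt{26}$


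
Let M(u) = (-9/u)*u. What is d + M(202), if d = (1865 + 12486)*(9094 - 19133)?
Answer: -144069698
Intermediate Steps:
M(u) = -9
d = -144069689 (d = 14351*(-10039) = -144069689)
d + M(202) = -144069689 - 9 = -144069698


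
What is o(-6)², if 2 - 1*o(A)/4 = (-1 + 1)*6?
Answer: 64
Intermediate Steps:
o(A) = 8 (o(A) = 8 - 4*(-1 + 1)*6 = 8 - 0*6 = 8 - 4*0 = 8 + 0 = 8)
o(-6)² = 8² = 64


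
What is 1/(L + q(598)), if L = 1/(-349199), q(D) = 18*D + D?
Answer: 349199/3967599037 ≈ 8.8013e-5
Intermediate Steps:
q(D) = 19*D
L = -1/349199 ≈ -2.8637e-6
1/(L + q(598)) = 1/(-1/349199 + 19*598) = 1/(-1/349199 + 11362) = 1/(3967599037/349199) = 349199/3967599037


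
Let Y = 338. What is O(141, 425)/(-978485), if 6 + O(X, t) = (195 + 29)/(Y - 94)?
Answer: 62/11937517 ≈ 5.1937e-6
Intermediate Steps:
O(X, t) = -310/61 (O(X, t) = -6 + (195 + 29)/(338 - 94) = -6 + 224/244 = -6 + 224*(1/244) = -6 + 56/61 = -310/61)
O(141, 425)/(-978485) = -310/61/(-978485) = -310/61*(-1/978485) = 62/11937517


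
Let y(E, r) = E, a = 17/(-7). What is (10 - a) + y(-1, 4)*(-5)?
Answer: 122/7 ≈ 17.429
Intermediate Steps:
a = -17/7 (a = 17*(-⅐) = -17/7 ≈ -2.4286)
(10 - a) + y(-1, 4)*(-5) = (10 - 1*(-17/7)) - 1*(-5) = (10 + 17/7) + 5 = 87/7 + 5 = 122/7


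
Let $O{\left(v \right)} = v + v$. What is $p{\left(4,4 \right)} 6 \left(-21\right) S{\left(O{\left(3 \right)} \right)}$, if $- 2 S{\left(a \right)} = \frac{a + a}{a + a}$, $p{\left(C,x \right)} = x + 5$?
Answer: $567$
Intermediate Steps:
$p{\left(C,x \right)} = 5 + x$
$O{\left(v \right)} = 2 v$
$S{\left(a \right)} = - \frac{1}{2}$ ($S{\left(a \right)} = - \frac{\left(a + a\right) \frac{1}{a + a}}{2} = - \frac{2 a \frac{1}{2 a}}{2} = \left(- \frac{1}{2}\right) 1 = - \frac{1}{2}$)
$p{\left(4,4 \right)} 6 \left(-21\right) S{\left(O{\left(3 \right)} \right)} = \left(5 + 4\right) 6 \left(-21\right) \left(- \frac{1}{2}\right) = 9 \cdot 6 \left(-21\right) \left(- \frac{1}{2}\right) = 54 \left(-21\right) \left(- \frac{1}{2}\right) = \left(-1134\right) \left(- \frac{1}{2}\right) = 567$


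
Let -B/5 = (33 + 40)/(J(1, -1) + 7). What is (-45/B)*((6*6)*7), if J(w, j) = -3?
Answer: 9072/73 ≈ 124.27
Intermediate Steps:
B = -365/4 (B = -5*(33 + 40)/(-3 + 7) = -365/4 ≈ -91.250)
(-45/B)*((6*6)*7) = (-45/(-365/4))*((6*6)*7) = (-45*(-4/365))*(36*7) = (36/73)*252 = 9072/73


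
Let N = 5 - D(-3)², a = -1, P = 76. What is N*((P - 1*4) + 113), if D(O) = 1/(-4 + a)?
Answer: 4588/5 ≈ 917.60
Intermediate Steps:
D(O) = -⅕ (D(O) = 1/(-4 - 1) = 1/(-5) = -⅕)
N = 124/25 (N = 5 - (-⅕)² = 5 - 1*1/25 = 5 - 1/25 = 124/25 ≈ 4.9600)
N*((P - 1*4) + 113) = 124*((76 - 1*4) + 113)/25 = 124*((76 - 4) + 113)/25 = 124*(72 + 113)/25 = (124/25)*185 = 4588/5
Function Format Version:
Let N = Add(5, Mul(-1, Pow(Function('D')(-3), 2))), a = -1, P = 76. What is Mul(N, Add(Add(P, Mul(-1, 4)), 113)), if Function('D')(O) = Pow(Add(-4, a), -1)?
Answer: Rational(4588, 5) ≈ 917.60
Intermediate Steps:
Function('D')(O) = Rational(-1, 5) (Function('D')(O) = Pow(Add(-4, -1), -1) = Pow(-5, -1) = Rational(-1, 5))
N = Rational(124, 25) (N = Add(5, Mul(-1, Pow(Rational(-1, 5), 2))) = Add(5, Mul(-1, Rational(1, 25))) = Add(5, Rational(-1, 25)) = Rational(124, 25) ≈ 4.9600)
Mul(N, Add(Add(P, Mul(-1, 4)), 113)) = Mul(Rational(124, 25), Add(Add(76, Mul(-1, 4)), 113)) = Mul(Rational(124, 25), Add(Add(76, -4), 113)) = Mul(Rational(124, 25), Add(72, 113)) = Mul(Rational(124, 25), 185) = Rational(4588, 5)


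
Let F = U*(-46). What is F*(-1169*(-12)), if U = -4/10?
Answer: 1290576/5 ≈ 2.5812e+5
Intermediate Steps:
U = -⅖ (U = -4*⅒ = -⅖ ≈ -0.40000)
F = 92/5 (F = -⅖*(-46) = 92/5 ≈ 18.400)
F*(-1169*(-12)) = 92*(-1169*(-12))/5 = (92/5)*14028 = 1290576/5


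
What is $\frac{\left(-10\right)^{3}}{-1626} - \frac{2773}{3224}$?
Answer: $- \frac{642449}{2621112} \approx -0.24511$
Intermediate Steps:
$\frac{\left(-10\right)^{3}}{-1626} - \frac{2773}{3224} = \left(-1000\right) \left(- \frac{1}{1626}\right) - \frac{2773}{3224} = \frac{500}{813} - \frac{2773}{3224} = - \frac{642449}{2621112}$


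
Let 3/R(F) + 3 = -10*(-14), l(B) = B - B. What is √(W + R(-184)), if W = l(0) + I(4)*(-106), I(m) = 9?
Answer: I*√17905215/137 ≈ 30.887*I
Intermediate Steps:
l(B) = 0
R(F) = 3/137 (R(F) = 3/(-3 - 10*(-14)) = 3/(-3 + 140) = 3/137)
W = -954 (W = 0 + 9*(-106) = 0 - 954 = -954)
√(W + R(-184)) = √(-954 + 3/137) = √(-130695/137) = I*√17905215/137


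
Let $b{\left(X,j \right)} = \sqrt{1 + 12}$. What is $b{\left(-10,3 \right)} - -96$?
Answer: $96 + \sqrt{13} \approx 99.606$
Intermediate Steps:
$b{\left(X,j \right)} = \sqrt{13}$
$b{\left(-10,3 \right)} - -96 = \sqrt{13} - -96 = \sqrt{13} + 96 = 96 + \sqrt{13}$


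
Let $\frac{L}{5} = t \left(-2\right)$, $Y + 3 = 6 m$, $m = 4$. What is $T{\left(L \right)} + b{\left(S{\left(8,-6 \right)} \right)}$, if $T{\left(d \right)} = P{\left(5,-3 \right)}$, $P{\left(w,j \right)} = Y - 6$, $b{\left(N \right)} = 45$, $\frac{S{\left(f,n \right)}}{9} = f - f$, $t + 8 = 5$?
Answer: $60$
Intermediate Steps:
$t = -3$ ($t = -8 + 5 = -3$)
$Y = 21$ ($Y = -3 + 6 \cdot 4 = -3 + 24 = 21$)
$S{\left(f,n \right)} = 0$ ($S{\left(f,n \right)} = 9 \left(f - f\right) = 9 \cdot 0 = 0$)
$L = 30$ ($L = 5 \left(\left(-3\right) \left(-2\right)\right) = 5 \cdot 6 = 30$)
$P{\left(w,j \right)} = 15$ ($P{\left(w,j \right)} = 21 - 6 = 15$)
$T{\left(d \right)} = 15$
$T{\left(L \right)} + b{\left(S{\left(8,-6 \right)} \right)} = 15 + 45 = 60$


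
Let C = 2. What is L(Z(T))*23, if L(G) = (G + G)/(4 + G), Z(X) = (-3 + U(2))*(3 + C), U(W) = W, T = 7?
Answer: 230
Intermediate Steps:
Z(X) = -5 (Z(X) = (-3 + 2)*(3 + 2) = -1*5 = -5)
L(G) = 2*G/(4 + G) (L(G) = (2*G)/(4 + G) = 2*G/(4 + G))
L(Z(T))*23 = (2*(-5)/(4 - 5))*23 = (2*(-5)/(-1))*23 = (2*(-5)*(-1))*23 = 10*23 = 230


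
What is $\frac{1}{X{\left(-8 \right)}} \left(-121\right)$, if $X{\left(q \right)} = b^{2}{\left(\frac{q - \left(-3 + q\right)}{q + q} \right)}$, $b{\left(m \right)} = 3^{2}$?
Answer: $- \frac{121}{81} \approx -1.4938$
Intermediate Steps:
$b{\left(m \right)} = 9$
$X{\left(q \right)} = 81$ ($X{\left(q \right)} = 9^{2} = 81$)
$\frac{1}{X{\left(-8 \right)}} \left(-121\right) = \frac{1}{81} \left(-121\right) = - \frac{121}{81}$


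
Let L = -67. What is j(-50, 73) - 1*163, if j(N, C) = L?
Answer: -230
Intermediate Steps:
j(N, C) = -67
j(-50, 73) - 1*163 = -67 - 1*163 = -67 - 163 = -230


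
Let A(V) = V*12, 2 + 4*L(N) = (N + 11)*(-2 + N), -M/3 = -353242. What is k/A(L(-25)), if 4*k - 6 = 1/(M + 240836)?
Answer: 7803373/5868135744 ≈ 0.0013298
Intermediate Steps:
M = 1059726 (M = -3*(-353242) = 1059726)
L(N) = -½ + (-2 + N)*(11 + N)/4 (L(N) = -½ + ((N + 11)*(-2 + N))/4 = -½ + ((11 + N)*(-2 + N))/4 = -½ + ((-2 + N)*(11 + N))/4 = -½ + (-2 + N)*(11 + N)/4)
A(V) = 12*V
k = 7803373/5202248 (k = 3/2 + 1/(4*(1059726 + 240836)) = 3/2 + (¼)/1300562 = 3/2 + (¼)*(1/1300562) = 3/2 + 1/5202248 = 7803373/5202248 ≈ 1.5000)
k/A(L(-25)) = 7803373/(5202248*((12*(-6 + (¼)*(-25)² + (9/4)*(-25))))) = 7803373/(5202248*((12*(-6 + (¼)*625 - 225/4)))) = 7803373/(5202248*((12*(-6 + 625/4 - 225/4)))) = 7803373/(5202248*((12*94))) = (7803373/5202248)/1128 = (7803373/5202248)*(1/1128) = 7803373/5868135744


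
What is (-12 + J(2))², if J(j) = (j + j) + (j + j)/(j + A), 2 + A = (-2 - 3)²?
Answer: 38416/625 ≈ 61.466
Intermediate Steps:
A = 23 (A = -2 + (-2 - 3)² = -2 + (-5)² = -2 + 25 = 23)
J(j) = 2*j + 2*j/(23 + j) (J(j) = (j + j) + (j + j)/(j + 23) = 2*j + (2*j)/(23 + j) = 2*j + 2*j/(23 + j))
(-12 + J(2))² = (-12 + 2*2*(24 + 2)/(23 + 2))² = (-12 + 2*2*26/25)² = (-12 + 2*2*(1/25)*26)² = (-12 + 104/25)² = (-196/25)² = 38416/625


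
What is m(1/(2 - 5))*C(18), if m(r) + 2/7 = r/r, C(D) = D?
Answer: 90/7 ≈ 12.857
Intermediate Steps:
m(r) = 5/7 (m(r) = -2/7 + r/r = -2/7 + 1 = 5/7)
m(1/(2 - 5))*C(18) = (5/7)*18 = 90/7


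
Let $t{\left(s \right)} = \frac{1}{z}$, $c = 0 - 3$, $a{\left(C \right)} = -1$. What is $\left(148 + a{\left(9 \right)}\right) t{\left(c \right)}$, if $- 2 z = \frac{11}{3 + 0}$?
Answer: $- \frac{882}{11} \approx -80.182$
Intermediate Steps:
$c = -3$ ($c = 0 - 3 = -3$)
$z = - \frac{11}{6}$ ($z = - \frac{11 \frac{1}{3 + 0}}{2} = - \frac{11 \cdot \frac{1}{3}}{2} = \left(- \frac{1}{2}\right) \frac{11}{3} = - \frac{11}{6} \approx -1.8333$)
$t{\left(s \right)} = - \frac{6}{11}$ ($t{\left(s \right)} = \frac{1}{- \frac{11}{6}} = - \frac{6}{11}$)
$\left(148 + a{\left(9 \right)}\right) t{\left(c \right)} = \left(148 - 1\right) \left(- \frac{6}{11}\right) = 147 \left(- \frac{6}{11}\right) = - \frac{882}{11}$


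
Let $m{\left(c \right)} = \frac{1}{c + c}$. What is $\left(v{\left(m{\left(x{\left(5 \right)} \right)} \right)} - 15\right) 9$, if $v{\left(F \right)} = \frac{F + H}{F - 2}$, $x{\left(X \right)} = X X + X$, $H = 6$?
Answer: $- \frac{19314}{119} \approx -162.3$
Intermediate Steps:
$x{\left(X \right)} = X + X^{2}$ ($x{\left(X \right)} = X^{2} + X = X + X^{2}$)
$m{\left(c \right)} = \frac{1}{2 c}$
$v{\left(F \right)} = \frac{6 + F}{-2 + F}$ ($v{\left(F \right)} = \frac{F + 6}{F - 2} = \frac{6 + F}{-2 + F}$)
$\left(v{\left(m{\left(x{\left(5 \right)} \right)} \right)} - 15\right) 9 = \left(\frac{6 + \frac{1}{2 \cdot 5 \left(1 + 5\right)}}{-2 + \frac{1}{2 \cdot 5 \left(1 + 5\right)}} - 15\right) 9 = \left(\frac{6 + \frac{1}{2 \cdot 5 \cdot 6}}{-2 + \frac{1}{2 \cdot 5 \cdot 6}} - 15\right) 9 = \left(\frac{6 + \frac{1}{2 \cdot 30}}{-2 + \frac{1}{2 \cdot 30}} - 15\right) 9 = \left(\frac{6 + \frac{1}{2} \cdot \frac{1}{30}}{-2 + \frac{1}{2} \cdot \frac{1}{30}} - 15\right) 9 = \left(\frac{6 + \frac{1}{60}}{-2 + \frac{1}{60}} - 15\right) 9 = \left(\frac{1}{- \frac{119}{60}} \cdot \frac{361}{60} - 15\right) 9 = \left(\left(- \frac{60}{119}\right) \frac{361}{60} - 15\right) 9 = \left(- \frac{361}{119} - 15\right) 9 = \left(- \frac{2146}{119}\right) 9 = - \frac{19314}{119}$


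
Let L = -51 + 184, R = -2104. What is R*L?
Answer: -279832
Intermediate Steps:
L = 133
R*L = -2104*133 = -279832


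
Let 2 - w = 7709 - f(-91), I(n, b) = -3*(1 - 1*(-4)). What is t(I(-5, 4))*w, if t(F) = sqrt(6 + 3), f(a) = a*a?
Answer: 1722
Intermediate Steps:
f(a) = a**2
I(n, b) = -15 (I(n, b) = -3*(1 + 4) = -3*5 = -15)
t(F) = 3 (t(F) = sqrt(9) = 3)
w = 574 (w = 2 - (7709 - 1*(-91)**2) = 2 - (7709 - 1*8281) = 2 - (7709 - 8281) = 2 - 1*(-572) = 2 + 572 = 574)
t(I(-5, 4))*w = 3*574 = 1722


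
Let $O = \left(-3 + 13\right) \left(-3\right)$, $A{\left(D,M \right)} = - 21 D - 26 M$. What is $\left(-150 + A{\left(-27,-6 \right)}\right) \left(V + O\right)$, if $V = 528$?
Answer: $285354$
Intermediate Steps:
$A{\left(D,M \right)} = - 26 M - 21 D$
$O = -30$ ($O = 10 \left(-3\right) = -30$)
$\left(-150 + A{\left(-27,-6 \right)}\right) \left(V + O\right) = \left(-150 - -723\right) \left(528 - 30\right) = \left(-150 + \left(156 + 567\right)\right) 498 = \left(-150 + 723\right) 498 = 573 \cdot 498 = 285354$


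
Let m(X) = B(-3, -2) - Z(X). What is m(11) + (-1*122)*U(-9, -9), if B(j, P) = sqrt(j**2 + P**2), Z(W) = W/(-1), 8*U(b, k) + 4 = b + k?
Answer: 693/2 + sqrt(13) ≈ 350.11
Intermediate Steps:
U(b, k) = -1/2 + b/8 + k/8 (U(b, k) = -1/2 + (b + k)/8 = -1/2 + (b/8 + k/8) = -1/2 + b/8 + k/8)
Z(W) = -W (Z(W) = W*(-1) = -W)
B(j, P) = sqrt(P**2 + j**2)
m(X) = X + sqrt(13) (m(X) = sqrt((-2)**2 + (-3)**2) - (-1)*X = sqrt(4 + 9) + X = sqrt(13) + X = X + sqrt(13))
m(11) + (-1*122)*U(-9, -9) = (11 + sqrt(13)) + (-1*122)*(-1/2 + (1/8)*(-9) + (1/8)*(-9)) = (11 + sqrt(13)) - 122*(-1/2 - 9/8 - 9/8) = (11 + sqrt(13)) - 122*(-11/4) = (11 + sqrt(13)) + 671/2 = 693/2 + sqrt(13)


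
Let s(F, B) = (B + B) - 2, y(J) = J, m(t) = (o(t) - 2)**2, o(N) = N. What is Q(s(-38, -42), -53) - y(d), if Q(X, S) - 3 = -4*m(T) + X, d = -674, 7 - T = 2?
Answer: 555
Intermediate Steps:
T = 5 (T = 7 - 1*2 = 7 - 2 = 5)
m(t) = (-2 + t)**2 (m(t) = (t - 2)**2 = (-2 + t)**2)
s(F, B) = -2 + 2*B (s(F, B) = 2*B - 2 = -2 + 2*B)
Q(X, S) = -33 + X (Q(X, S) = 3 + (-4*(-2 + 5)**2 + X) = 3 + (-4*3**2 + X) = 3 + (-4*9 + X) = 3 + (-36 + X) = -33 + X)
Q(s(-38, -42), -53) - y(d) = (-33 + (-2 + 2*(-42))) - 1*(-674) = (-33 + (-2 - 84)) + 674 = (-33 - 86) + 674 = -119 + 674 = 555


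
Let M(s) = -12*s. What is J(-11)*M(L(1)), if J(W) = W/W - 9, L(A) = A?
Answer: 96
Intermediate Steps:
J(W) = -8 (J(W) = 1 - 9 = -8)
J(-11)*M(L(1)) = -(-96) = -8*(-12) = 96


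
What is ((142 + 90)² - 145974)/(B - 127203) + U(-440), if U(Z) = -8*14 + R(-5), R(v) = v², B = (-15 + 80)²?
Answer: -5303468/61489 ≈ -86.251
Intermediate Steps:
B = 4225 (B = 65² = 4225)
U(Z) = -87 (U(Z) = -8*14 + (-5)² = -112 + 25 = -87)
((142 + 90)² - 145974)/(B - 127203) + U(-440) = ((142 + 90)² - 145974)/(4225 - 127203) - 87 = (232² - 145974)/(-122978) - 87 = (53824 - 145974)*(-1/122978) - 87 = -92150*(-1/122978) - 87 = 46075/61489 - 87 = -5303468/61489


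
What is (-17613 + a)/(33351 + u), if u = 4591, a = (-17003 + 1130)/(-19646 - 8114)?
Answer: -488921007/1053269920 ≈ -0.46419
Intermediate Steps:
a = 15873/27760 (a = -15873/(-27760) = -15873*(-1/27760) = 15873/27760 ≈ 0.57179)
(-17613 + a)/(33351 + u) = (-17613 + 15873/27760)/(33351 + 4591) = -488921007/27760/37942 = -488921007/27760*1/37942 = -488921007/1053269920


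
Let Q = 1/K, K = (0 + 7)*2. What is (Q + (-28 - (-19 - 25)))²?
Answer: 50625/196 ≈ 258.29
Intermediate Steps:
K = 14 (K = 7*2 = 14)
Q = 1/14 ≈ 0.071429
(Q + (-28 - (-19 - 25)))² = (1/14 + (-28 - (-19 - 25)))² = (1/14 + (-28 - 1*(-44)))² = (1/14 + (-28 + 44))² = (1/14 + 16)² = (225/14)² = 50625/196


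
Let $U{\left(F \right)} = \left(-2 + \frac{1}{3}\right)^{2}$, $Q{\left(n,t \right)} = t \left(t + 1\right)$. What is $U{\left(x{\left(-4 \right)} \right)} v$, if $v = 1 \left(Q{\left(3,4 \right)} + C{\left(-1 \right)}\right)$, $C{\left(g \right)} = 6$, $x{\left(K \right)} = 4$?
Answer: $\frac{650}{9} \approx 72.222$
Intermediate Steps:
$Q{\left(n,t \right)} = t \left(1 + t\right)$
$U{\left(F \right)} = \frac{25}{9}$ ($U{\left(F \right)} = \left(-2 + \frac{1}{3}\right)^{2} = \left(- \frac{5}{3}\right)^{2} = \frac{25}{9}$)
$v = 26$ ($v = 1 \left(4 \left(1 + 4\right) + 6\right) = 1 \left(4 \cdot 5 + 6\right) = 1 \left(20 + 6\right) = 1 \cdot 26 = 26$)
$U{\left(x{\left(-4 \right)} \right)} v = \frac{25}{9} \cdot 26 = \frac{650}{9}$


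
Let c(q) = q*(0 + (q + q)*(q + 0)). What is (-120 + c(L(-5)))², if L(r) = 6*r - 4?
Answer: 6198097984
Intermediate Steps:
L(r) = -4 + 6*r
c(q) = 2*q³ (c(q) = q*(0 + (2*q)*q) = q*(0 + 2*q²) = q*(2*q²) = 2*q³)
(-120 + c(L(-5)))² = (-120 + 2*(-4 + 6*(-5))³)² = (-120 + 2*(-4 - 30)³)² = (-120 + 2*(-34)³)² = (-120 + 2*(-39304))² = (-120 - 78608)² = (-78728)² = 6198097984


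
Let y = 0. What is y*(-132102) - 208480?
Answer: -208480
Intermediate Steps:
y*(-132102) - 208480 = 0*(-132102) - 208480 = 0 - 208480 = -208480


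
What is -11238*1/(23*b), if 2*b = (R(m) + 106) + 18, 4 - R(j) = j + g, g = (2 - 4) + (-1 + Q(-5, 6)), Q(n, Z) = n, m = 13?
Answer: -7492/943 ≈ -7.9449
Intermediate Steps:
g = -8 (g = (2 - 4) + (-1 - 5) = -2 - 6 = -8)
R(j) = 12 - j (R(j) = 4 - (j - 8) = 4 - (-8 + j) = 4 + (8 - j) = 12 - j)
b = 123/2 (b = (((12 - 1*13) + 106) + 18)/2 = (((12 - 13) + 106) + 18)/2 = ((-1 + 106) + 18)/2 = (105 + 18)/2 = (1/2)*123 = 123/2 ≈ 61.500)
-11238*1/(23*b) = -11238/(23*(123/2)) = -11238/2829/2 = -11238*2/2829 = -7492/943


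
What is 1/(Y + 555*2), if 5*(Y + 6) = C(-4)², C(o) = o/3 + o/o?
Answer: 45/49681 ≈ 0.00090578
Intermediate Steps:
C(o) = 1 + o/3 (C(o) = o*(⅓) + 1 = o/3 + 1 = 1 + o/3)
Y = -269/45 (Y = -6 + (1 + (⅓)*(-4))²/5 = -6 + (1 - 4/3)²/5 = -6 + (-⅓)²/5 = -6 + (⅕)*(⅑) = -6 + 1/45 = -269/45 ≈ -5.9778)
1/(Y + 555*2) = 1/(-269/45 + 555*2) = 1/(-269/45 + 1110) = 1/(49681/45) = 45/49681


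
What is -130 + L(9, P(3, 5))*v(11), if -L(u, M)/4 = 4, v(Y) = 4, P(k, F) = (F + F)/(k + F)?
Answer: -194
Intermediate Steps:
P(k, F) = 2*F/(F + k) (P(k, F) = (2*F)/(F + k) = 2*F/(F + k))
L(u, M) = -16 (L(u, M) = -4*4 = -16)
-130 + L(9, P(3, 5))*v(11) = -130 - 16*4 = -130 - 64 = -194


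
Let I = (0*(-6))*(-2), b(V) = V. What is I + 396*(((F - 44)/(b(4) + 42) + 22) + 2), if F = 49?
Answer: 219582/23 ≈ 9547.0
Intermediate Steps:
I = 0 (I = 0*(-2) = 0)
I + 396*(((F - 44)/(b(4) + 42) + 22) + 2) = 0 + 396*(((49 - 44)/(4 + 42) + 22) + 2) = 0 + 396*((5/46 + 22) + 2) = 0 + 396*(1017/46 + 2) = 0 + 396*(1109/46) = 0 + 219582/23 = 219582/23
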